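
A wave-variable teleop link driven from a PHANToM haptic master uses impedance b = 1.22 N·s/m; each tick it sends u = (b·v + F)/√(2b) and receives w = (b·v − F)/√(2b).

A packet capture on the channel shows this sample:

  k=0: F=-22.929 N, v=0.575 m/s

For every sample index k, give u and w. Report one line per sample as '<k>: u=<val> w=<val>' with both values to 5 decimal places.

0: u=-14.22970 w=15.12788

k=0: b·v=1.22×0.575=0.70150; √(2b)=1.56205; u=(0.70150+(-22.929))/1.56205=-14.22970, w=(0.70150−(-22.929))/1.56205=15.12788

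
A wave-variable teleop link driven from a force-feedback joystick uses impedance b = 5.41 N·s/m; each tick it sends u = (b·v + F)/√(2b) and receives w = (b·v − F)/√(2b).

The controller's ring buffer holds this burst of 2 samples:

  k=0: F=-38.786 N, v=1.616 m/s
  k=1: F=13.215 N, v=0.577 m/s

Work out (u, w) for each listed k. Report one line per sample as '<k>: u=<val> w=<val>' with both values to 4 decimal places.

0: u=-9.1335 w=14.4491
1: u=4.9665 w=-3.0685

k=0: b·v=5.41×1.616=8.7426; √(2b)=3.2894; u=(8.7426+(-38.786))/3.2894=-9.1335, w=(8.7426−(-38.786))/3.2894=14.4491
k=1: b·v=5.41×0.577=3.1216; √(2b)=3.2894; u=(3.1216+13.215)/3.2894=4.9665, w=(3.1216−13.215)/3.2894=-3.0685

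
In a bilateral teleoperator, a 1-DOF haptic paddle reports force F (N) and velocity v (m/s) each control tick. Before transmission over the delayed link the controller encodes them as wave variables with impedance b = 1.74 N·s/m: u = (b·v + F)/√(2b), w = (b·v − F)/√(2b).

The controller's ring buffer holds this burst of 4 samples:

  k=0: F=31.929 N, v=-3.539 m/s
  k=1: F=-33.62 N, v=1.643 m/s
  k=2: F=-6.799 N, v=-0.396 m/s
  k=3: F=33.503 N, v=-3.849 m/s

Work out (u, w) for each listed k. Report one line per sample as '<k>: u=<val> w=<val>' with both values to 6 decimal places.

k=0: b·v=1.74×(-3.539)=-6.157860; √(2b)=1.865476; u=(-6.157860+31.929)/1.865476=13.814781, w=(-6.157860−31.929)/1.865476=-20.416700
k=1: b·v=1.74×1.643=2.858820; √(2b)=1.865476; u=(2.858820+(-33.62))/1.865476=-16.489723, w=(2.858820−(-33.62))/1.865476=19.554700
k=2: b·v=1.74×(-0.396)=-0.689040; √(2b)=1.865476; u=(-0.689040+(-6.799))/1.865476=-4.014011, w=(-0.689040−(-6.799))/1.865476=3.275282
k=3: b·v=1.74×(-3.849)=-6.697260; √(2b)=1.865476; u=(-6.697260+33.503)/1.865476=14.369385, w=(-6.697260−33.503)/1.865476=-21.549601

0: u=13.814781 w=-20.416700
1: u=-16.489723 w=19.554700
2: u=-4.014011 w=3.275282
3: u=14.369385 w=-21.549601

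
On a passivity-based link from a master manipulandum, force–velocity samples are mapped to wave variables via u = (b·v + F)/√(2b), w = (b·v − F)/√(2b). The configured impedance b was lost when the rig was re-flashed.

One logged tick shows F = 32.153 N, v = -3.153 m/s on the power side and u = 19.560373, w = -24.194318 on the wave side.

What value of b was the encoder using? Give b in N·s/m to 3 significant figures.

u + w = -4.633945;  u + w = √(2b)·v, so √(2b) = -4.633945/(-3.153) = 1.469694.
b = (√(2b))²/2 = 2.160000/2 = 1.080000.
(Check via u − w = 2F/√(2b): u − w = 43.754691, 2F/√(2b) = 43.754688.)

b = 1.08 N·s/m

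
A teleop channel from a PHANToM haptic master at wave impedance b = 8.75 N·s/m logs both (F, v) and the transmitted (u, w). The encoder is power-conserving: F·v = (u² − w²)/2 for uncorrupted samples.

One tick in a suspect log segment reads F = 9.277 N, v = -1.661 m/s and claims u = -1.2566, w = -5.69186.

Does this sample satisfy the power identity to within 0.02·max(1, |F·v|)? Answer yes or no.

F·v = 9.277×(-1.661) = -15.40910 W.
(u² − w²)/2 = (1.57904 − 32.39727)/2 = -15.40911 W.
|Δ| = 0.00002;  2% of max(1, |F·v|) = 0.30818.

yes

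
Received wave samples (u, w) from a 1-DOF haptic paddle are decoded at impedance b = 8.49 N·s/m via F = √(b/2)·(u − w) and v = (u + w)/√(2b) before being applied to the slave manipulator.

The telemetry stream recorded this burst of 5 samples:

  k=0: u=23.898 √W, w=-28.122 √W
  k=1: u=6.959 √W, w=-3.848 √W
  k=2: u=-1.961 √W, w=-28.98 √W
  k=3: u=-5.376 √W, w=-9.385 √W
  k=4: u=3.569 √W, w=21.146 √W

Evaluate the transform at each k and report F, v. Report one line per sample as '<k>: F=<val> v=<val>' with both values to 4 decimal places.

0: F=107.1789 v=-1.0251
1: F=22.2661 v=0.7550
2: F=55.6683 v=-7.5087
3: F=8.2599 v=-3.5822
4: F=-36.2146 v=5.9978

k=0: u−w=52.0200, u+w=-4.2240; √(b/2)=2.0603, √(2b)=4.1207; F=2.0603×52.02=107.1789, v=-4.2240/4.1207=-1.0251
k=1: u−w=10.8070, u+w=3.1110; √(b/2)=2.0603, √(2b)=4.1207; F=2.0603×10.807=22.2661, v=3.1110/4.1207=0.7550
k=2: u−w=27.0190, u+w=-30.9410; √(b/2)=2.0603, √(2b)=4.1207; F=2.0603×27.019=55.6683, v=-30.9410/4.1207=-7.5087
k=3: u−w=4.0090, u+w=-14.7610; √(b/2)=2.0603, √(2b)=4.1207; F=2.0603×4.009=8.2599, v=-14.7610/4.1207=-3.5822
k=4: u−w=-17.5770, u+w=24.7150; √(b/2)=2.0603, √(2b)=4.1207; F=2.0603×(-17.577)=-36.2146, v=24.7150/4.1207=5.9978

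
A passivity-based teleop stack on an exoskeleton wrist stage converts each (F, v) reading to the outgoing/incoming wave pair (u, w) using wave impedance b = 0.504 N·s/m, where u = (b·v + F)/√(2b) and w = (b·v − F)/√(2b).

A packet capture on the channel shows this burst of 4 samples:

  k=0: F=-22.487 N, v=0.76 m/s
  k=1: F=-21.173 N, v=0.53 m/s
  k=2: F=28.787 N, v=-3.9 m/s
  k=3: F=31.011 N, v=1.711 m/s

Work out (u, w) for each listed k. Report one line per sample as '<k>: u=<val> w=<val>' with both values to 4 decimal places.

0: u=-22.0161 w=22.7791
1: u=-20.8228 w=21.3549
2: u=26.7148 w=-30.6303
3: u=31.7466 w=-30.0288

k=0: b·v=0.504×0.76=0.3830; √(2b)=1.0040; u=(0.3830+(-22.487))/1.0040=-22.0161, w=(0.3830−(-22.487))/1.0040=22.7791
k=1: b·v=0.504×0.53=0.2671; √(2b)=1.0040; u=(0.2671+(-21.173))/1.0040=-20.8228, w=(0.2671−(-21.173))/1.0040=21.3549
k=2: b·v=0.504×(-3.9)=-1.9656; √(2b)=1.0040; u=(-1.9656+28.787)/1.0040=26.7148, w=(-1.9656−28.787)/1.0040=-30.6303
k=3: b·v=0.504×1.711=0.8623; √(2b)=1.0040; u=(0.8623+31.011)/1.0040=31.7466, w=(0.8623−31.011)/1.0040=-30.0288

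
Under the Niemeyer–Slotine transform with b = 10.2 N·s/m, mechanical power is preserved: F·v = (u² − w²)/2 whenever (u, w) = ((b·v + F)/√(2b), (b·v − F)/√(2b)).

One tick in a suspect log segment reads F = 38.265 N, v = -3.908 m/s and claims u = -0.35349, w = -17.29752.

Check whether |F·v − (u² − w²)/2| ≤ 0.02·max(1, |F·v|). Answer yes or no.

F·v = 38.265×(-3.908) = -149.53962 W.
(u² − w²)/2 = (0.12496 − 299.20420)/2 = -149.53962 W.
|Δ| = 0.00000;  2% of max(1, |F·v|) = 2.99079.

yes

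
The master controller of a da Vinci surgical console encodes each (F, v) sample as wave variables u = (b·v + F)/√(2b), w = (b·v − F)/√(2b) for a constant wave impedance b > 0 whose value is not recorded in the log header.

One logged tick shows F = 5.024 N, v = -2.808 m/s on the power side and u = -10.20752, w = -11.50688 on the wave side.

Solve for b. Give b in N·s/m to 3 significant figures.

b = 29.9 N·s/m

u + w = -21.71440;  u + w = √(2b)·v, so √(2b) = -21.71440/(-2.808) = 7.73305.
b = (√(2b))²/2 = 59.80004/2 = 29.90002.
(Check via u − w = 2F/√(2b): u − w = 1.29936, 2F/√(2b) = 1.29936.)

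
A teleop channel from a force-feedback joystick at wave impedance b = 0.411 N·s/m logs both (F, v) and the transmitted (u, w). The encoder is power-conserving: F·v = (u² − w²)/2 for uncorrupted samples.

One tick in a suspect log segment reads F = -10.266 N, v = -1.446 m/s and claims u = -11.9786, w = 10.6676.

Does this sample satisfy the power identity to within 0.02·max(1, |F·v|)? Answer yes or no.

F·v = (-10.266)×(-1.446) = 14.8446 W.
(u² − w²)/2 = (143.4869 − 113.7977)/2 = 14.8446 W.
|Δ| = 0.0001;  2% of max(1, |F·v|) = 0.2969.

yes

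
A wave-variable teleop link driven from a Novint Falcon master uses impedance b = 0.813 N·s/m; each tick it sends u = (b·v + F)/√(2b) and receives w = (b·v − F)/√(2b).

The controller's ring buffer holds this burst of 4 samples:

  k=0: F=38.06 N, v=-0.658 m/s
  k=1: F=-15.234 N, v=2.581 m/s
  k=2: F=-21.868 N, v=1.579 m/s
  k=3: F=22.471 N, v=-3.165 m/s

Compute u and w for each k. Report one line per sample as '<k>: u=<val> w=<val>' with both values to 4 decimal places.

k=0: b·v=0.813×(-0.658)=-0.5350; √(2b)=1.2751; u=(-0.5350+38.06)/1.2751=29.4280, w=(-0.5350−38.06)/1.2751=-30.2671
k=1: b·v=0.813×2.581=2.0984; √(2b)=1.2751; u=(2.0984+(-15.234))/1.2751=-10.3013, w=(2.0984−(-15.234))/1.2751=13.5924
k=2: b·v=0.813×1.579=1.2837; √(2b)=1.2751; u=(1.2837+(-21.868))/1.2751=-16.1427, w=(1.2837−(-21.868))/1.2751=18.1561
k=3: b·v=0.813×(-3.165)=-2.5731; √(2b)=1.2751; u=(-2.5731+22.471)/1.2751=15.6044, w=(-2.5731−22.471)/1.2751=-19.6402

0: u=29.4280 w=-30.2671
1: u=-10.3013 w=13.5924
2: u=-16.1427 w=18.1561
3: u=15.6044 w=-19.6402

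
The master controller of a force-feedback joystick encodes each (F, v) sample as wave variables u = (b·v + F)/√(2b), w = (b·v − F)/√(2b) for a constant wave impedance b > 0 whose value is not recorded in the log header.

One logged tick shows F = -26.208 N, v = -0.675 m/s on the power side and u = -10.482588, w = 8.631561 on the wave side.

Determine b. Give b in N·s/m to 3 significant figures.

b = 3.76 N·s/m

u + w = -1.851027;  u + w = √(2b)·v, so √(2b) = -1.851027/(-0.675) = 2.742262.
b = (√(2b))²/2 = 7.520002/2 = 3.760001.
(Check via u − w = 2F/√(2b): u − w = -19.114149, 2F/√(2b) = -19.114146.)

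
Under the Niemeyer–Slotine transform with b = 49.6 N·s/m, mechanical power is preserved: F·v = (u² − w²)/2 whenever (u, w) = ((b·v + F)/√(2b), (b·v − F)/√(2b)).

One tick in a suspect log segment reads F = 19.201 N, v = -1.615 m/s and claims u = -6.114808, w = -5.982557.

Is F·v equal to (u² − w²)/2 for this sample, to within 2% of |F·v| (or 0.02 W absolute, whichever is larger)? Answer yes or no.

F·v = 19.201×(-1.615) = -31.009615 W.
(u² − w²)/2 = (37.390877 − 35.790988)/2 = 0.799944 W.
|Δ| = 31.809559;  2% of max(1, |F·v|) = 0.620192.

no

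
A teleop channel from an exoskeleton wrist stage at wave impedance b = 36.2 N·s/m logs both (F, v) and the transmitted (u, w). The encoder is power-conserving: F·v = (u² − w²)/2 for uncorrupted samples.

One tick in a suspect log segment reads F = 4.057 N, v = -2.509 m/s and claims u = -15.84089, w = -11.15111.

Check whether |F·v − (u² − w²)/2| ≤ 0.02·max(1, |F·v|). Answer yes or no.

F·v = 4.057×(-2.509) = -10.17901 W.
(u² − w²)/2 = (250.93380 − 124.34725)/2 = 63.29327 W.
|Δ| = 73.47228;  2% of max(1, |F·v|) = 0.20358.

no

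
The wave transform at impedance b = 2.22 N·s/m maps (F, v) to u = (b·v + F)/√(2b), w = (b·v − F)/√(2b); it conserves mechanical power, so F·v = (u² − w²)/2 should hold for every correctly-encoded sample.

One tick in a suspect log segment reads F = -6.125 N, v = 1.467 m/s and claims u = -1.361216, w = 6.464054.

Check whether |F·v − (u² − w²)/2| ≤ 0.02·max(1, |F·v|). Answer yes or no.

no

F·v = (-6.125)×1.467 = -8.985375 W.
(u² − w²)/2 = (1.852909 − 41.783994)/2 = -19.965543 W.
|Δ| = 10.980168;  2% of max(1, |F·v|) = 0.179708.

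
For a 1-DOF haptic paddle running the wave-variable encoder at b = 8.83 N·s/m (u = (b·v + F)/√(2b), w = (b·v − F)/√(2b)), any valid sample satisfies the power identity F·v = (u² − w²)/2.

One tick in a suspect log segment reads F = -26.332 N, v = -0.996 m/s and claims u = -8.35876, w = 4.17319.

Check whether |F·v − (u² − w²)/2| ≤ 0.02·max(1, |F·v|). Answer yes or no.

F·v = (-26.332)×(-0.996) = 26.2267 W.
(u² − w²)/2 = (69.8689 − 17.4155)/2 = 26.2267 W.
|Δ| = 0.0000;  2% of max(1, |F·v|) = 0.5245.

yes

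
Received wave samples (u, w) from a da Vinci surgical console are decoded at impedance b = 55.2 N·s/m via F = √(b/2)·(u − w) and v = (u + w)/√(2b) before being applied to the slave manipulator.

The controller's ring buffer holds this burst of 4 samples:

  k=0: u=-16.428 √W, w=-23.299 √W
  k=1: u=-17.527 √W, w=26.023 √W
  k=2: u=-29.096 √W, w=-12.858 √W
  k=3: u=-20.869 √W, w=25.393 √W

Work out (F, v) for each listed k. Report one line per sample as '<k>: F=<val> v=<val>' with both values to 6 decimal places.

k=0: u−w=6.871000, u+w=-39.727000; √(b/2)=5.253570, √(2b)=10.507140; F=5.253570×6.871=36.097281, v=-39.727000/10.507140=-3.780953
k=1: u−w=-43.550000, u+w=8.496000; √(b/2)=5.253570, √(2b)=10.507140; F=5.253570×(-43.55)=-228.792983, v=8.496000/10.507140=0.808593
k=2: u−w=-16.238000, u+w=-41.954000; √(b/2)=5.253570, √(2b)=10.507140; F=5.253570×(-16.238)=-85.307473, v=-41.954000/10.507140=-3.992904
k=3: u−w=-46.262000, u+w=4.524000; √(b/2)=5.253570, √(2b)=10.507140; F=5.253570×(-46.262)=-243.040665, v=4.524000/10.507140=0.430564

0: F=36.097281 v=-3.780953
1: F=-228.792983 v=0.808593
2: F=-85.307473 v=-3.992904
3: F=-243.040665 v=0.430564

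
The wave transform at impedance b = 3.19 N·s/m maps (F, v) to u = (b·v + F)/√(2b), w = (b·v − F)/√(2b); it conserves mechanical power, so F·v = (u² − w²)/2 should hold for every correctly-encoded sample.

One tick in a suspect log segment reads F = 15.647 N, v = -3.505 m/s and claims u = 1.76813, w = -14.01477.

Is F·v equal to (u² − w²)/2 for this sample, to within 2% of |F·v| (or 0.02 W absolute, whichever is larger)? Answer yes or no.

F·v = 15.647×(-3.505) = -54.84273 W.
(u² − w²)/2 = (3.12628 − 196.41378)/2 = -96.64375 W.
|Δ| = 41.80101;  2% of max(1, |F·v|) = 1.09685.

no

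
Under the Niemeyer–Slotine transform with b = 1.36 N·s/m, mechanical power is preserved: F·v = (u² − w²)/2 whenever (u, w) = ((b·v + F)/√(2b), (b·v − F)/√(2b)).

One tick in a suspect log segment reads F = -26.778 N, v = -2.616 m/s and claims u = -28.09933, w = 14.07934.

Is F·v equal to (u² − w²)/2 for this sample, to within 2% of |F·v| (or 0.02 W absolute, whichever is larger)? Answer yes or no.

no

F·v = (-26.778)×(-2.616) = 70.05125 W.
(u² − w²)/2 = (789.57235 − 198.22781)/2 = 295.67227 W.
|Δ| = 225.62102;  2% of max(1, |F·v|) = 1.40102.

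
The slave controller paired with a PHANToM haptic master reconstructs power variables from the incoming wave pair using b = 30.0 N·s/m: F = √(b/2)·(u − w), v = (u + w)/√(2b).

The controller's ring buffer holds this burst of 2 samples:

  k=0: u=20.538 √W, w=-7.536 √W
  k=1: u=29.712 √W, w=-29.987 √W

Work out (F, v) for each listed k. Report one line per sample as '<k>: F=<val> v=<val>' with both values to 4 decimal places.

0: F=108.7301 v=1.6786
1: F=231.2132 v=-0.0355

k=0: u−w=28.0740, u+w=13.0020; √(b/2)=3.8730, √(2b)=7.7460; F=3.8730×28.074=108.7301, v=13.0020/7.7460=1.6786
k=1: u−w=59.6990, u+w=-0.2750; √(b/2)=3.8730, √(2b)=7.7460; F=3.8730×59.699=231.2132, v=-0.2750/7.7460=-0.0355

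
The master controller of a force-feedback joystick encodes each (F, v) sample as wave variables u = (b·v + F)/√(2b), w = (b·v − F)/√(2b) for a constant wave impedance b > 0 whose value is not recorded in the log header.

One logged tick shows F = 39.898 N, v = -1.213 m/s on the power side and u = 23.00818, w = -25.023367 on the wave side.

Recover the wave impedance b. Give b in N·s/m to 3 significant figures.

b = 1.38 N·s/m

u + w = -2.015187;  u + w = √(2b)·v, so √(2b) = -2.015187/(-1.213) = 1.661325.
b = (√(2b))²/2 = 2.760000/2 = 1.380000.
(Check via u − w = 2F/√(2b): u − w = 48.031547, 2F/√(2b) = 48.031546.)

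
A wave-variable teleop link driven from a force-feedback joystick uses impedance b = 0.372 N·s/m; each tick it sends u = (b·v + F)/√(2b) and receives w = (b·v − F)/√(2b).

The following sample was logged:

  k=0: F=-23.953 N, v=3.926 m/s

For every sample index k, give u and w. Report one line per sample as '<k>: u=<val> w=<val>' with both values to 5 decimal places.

0: u=-26.07665 w=29.46304

k=0: b·v=0.372×3.926=1.46047; √(2b)=0.86255; u=(1.46047+(-23.953))/0.86255=-26.07665, w=(1.46047−(-23.953))/0.86255=29.46304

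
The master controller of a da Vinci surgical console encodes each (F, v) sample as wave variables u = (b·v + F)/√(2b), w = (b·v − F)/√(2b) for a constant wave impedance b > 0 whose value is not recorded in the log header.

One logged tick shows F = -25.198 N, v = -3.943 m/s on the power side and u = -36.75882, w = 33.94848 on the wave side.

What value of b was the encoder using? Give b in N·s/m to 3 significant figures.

b = 0.254 N·s/m

u + w = -2.8103;  u + w = √(2b)·v, so √(2b) = -2.8103/(-3.943) = 0.7127.
b = (√(2b))²/2 = 0.5080/2 = 0.2540.
(Check via u − w = 2F/√(2b): u − w = -70.7073, 2F/√(2b) = -70.7073.)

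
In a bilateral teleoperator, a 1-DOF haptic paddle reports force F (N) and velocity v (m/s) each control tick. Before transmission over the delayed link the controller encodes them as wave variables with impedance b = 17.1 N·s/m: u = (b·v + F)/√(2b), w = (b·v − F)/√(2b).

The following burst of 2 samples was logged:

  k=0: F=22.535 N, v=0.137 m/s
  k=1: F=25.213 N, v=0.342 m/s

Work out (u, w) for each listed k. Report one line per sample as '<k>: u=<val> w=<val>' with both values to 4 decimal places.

0: u=4.2540 w=-3.4528
1: u=5.3114 w=-3.3113

k=0: b·v=17.1×0.137=2.3427; √(2b)=5.8481; u=(2.3427+22.535)/5.8481=4.2540, w=(2.3427−22.535)/5.8481=-3.4528
k=1: b·v=17.1×0.342=5.8482; √(2b)=5.8481; u=(5.8482+25.213)/5.8481=5.3114, w=(5.8482−25.213)/5.8481=-3.3113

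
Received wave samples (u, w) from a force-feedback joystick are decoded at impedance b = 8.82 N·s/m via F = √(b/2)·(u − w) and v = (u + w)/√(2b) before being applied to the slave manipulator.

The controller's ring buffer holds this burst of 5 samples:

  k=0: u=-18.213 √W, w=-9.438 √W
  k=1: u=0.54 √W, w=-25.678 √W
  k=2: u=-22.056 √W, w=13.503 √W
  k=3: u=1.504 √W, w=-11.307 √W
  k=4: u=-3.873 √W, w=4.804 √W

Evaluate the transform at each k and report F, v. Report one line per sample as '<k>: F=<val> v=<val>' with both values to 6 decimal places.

0: F=-18.427500 v=-6.583571
1: F=55.057800 v=-5.985238
2: F=-74.673900 v=-2.036429
3: F=26.903100 v=-2.334048
4: F=-18.221700 v=0.221667

k=0: u−w=-8.775000, u+w=-27.651000; √(b/2)=2.100000, √(2b)=4.200000; F=2.100000×(-8.775)=-18.427500, v=-27.651000/4.200000=-6.583571
k=1: u−w=26.218000, u+w=-25.138000; √(b/2)=2.100000, √(2b)=4.200000; F=2.100000×26.218=55.057800, v=-25.138000/4.200000=-5.985238
k=2: u−w=-35.559000, u+w=-8.553000; √(b/2)=2.100000, √(2b)=4.200000; F=2.100000×(-35.559)=-74.673900, v=-8.553000/4.200000=-2.036429
k=3: u−w=12.811000, u+w=-9.803000; √(b/2)=2.100000, √(2b)=4.200000; F=2.100000×12.811=26.903100, v=-9.803000/4.200000=-2.334048
k=4: u−w=-8.677000, u+w=0.931000; √(b/2)=2.100000, √(2b)=4.200000; F=2.100000×(-8.677)=-18.221700, v=0.931000/4.200000=0.221667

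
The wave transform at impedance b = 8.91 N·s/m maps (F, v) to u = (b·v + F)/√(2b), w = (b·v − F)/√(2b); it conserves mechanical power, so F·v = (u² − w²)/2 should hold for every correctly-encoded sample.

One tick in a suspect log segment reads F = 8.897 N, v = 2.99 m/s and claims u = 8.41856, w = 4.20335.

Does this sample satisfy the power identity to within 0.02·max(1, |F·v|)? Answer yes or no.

yes

F·v = 8.897×2.99 = 26.60203 W.
(u² − w²)/2 = (70.87215 − 17.66815)/2 = 26.60200 W.
|Δ| = 0.00003;  2% of max(1, |F·v|) = 0.53204.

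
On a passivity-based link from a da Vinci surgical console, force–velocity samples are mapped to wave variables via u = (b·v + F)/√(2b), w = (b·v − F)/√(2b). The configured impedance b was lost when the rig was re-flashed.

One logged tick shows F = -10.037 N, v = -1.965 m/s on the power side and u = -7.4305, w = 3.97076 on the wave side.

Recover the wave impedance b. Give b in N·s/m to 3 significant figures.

b = 1.55 N·s/m

u + w = -3.4597;  u + w = √(2b)·v, so √(2b) = -3.4597/(-1.965) = 1.7607.
b = (√(2b))²/2 = 3.1000/2 = 1.5500.
(Check via u − w = 2F/√(2b): u − w = -11.4013, 2F/√(2b) = -11.4013.)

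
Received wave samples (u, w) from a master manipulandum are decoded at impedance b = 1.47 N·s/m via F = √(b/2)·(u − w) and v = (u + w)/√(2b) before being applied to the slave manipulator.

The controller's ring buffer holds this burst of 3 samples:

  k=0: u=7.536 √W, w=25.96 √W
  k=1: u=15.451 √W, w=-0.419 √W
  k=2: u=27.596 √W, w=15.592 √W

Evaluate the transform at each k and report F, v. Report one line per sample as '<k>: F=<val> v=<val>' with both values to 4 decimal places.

0: F=-15.7953 v=19.5353
1: F=13.6057 v=8.7668
2: F=10.2913 v=25.1878

k=0: u−w=-18.4240, u+w=33.4960; √(b/2)=0.8573, √(2b)=1.7146; F=0.8573×(-18.424)=-15.7953, v=33.4960/1.7146=19.5353
k=1: u−w=15.8700, u+w=15.0320; √(b/2)=0.8573, √(2b)=1.7146; F=0.8573×15.87=13.6057, v=15.0320/1.7146=8.7668
k=2: u−w=12.0040, u+w=43.1880; √(b/2)=0.8573, √(2b)=1.7146; F=0.8573×12.004=10.2913, v=43.1880/1.7146=25.1878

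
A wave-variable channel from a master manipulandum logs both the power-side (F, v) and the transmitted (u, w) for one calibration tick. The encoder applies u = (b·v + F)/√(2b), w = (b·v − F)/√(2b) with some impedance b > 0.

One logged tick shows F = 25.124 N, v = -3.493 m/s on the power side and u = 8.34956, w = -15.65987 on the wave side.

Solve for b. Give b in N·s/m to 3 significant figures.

u + w = -7.3103;  u + w = √(2b)·v, so √(2b) = -7.3103/(-3.493) = 2.0928.
b = (√(2b))²/2 = 4.3800/2 = 2.1900.
(Check via u − w = 2F/√(2b): u − w = 24.0094, 2F/√(2b) = 24.0094.)

b = 2.19 N·s/m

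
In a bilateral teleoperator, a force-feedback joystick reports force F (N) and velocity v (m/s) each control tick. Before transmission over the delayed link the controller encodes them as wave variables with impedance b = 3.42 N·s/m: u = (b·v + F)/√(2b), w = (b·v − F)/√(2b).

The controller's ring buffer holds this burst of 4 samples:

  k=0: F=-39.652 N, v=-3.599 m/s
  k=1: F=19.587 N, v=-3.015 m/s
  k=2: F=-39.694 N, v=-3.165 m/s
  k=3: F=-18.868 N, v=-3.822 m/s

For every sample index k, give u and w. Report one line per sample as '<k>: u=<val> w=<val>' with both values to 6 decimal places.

k=0: b·v=3.42×(-3.599)=-12.308580; √(2b)=2.615339; u=(-12.308580+(-39.652))/2.615339=-19.867624, w=(-12.308580−(-39.652))/2.615339=10.455018
k=1: b·v=3.42×(-3.015)=-10.311300; √(2b)=2.615339; u=(-10.311300+19.587)/2.615339=3.546653, w=(-10.311300−19.587)/2.615339=-11.431901
k=2: b·v=3.42×(-3.165)=-10.824300; √(2b)=2.615339; u=(-10.824300+(-39.694))/2.615339=-19.316155, w=(-10.824300−(-39.694))/2.615339=11.038606
k=3: b·v=3.42×(-3.822)=-13.071240; √(2b)=2.615339; u=(-13.071240+(-18.868))/2.615339=-12.212274, w=(-13.071240−(-18.868))/2.615339=2.216447

0: u=-19.867624 w=10.455018
1: u=3.546653 w=-11.431901
2: u=-19.316155 w=11.038606
3: u=-12.212274 w=2.216447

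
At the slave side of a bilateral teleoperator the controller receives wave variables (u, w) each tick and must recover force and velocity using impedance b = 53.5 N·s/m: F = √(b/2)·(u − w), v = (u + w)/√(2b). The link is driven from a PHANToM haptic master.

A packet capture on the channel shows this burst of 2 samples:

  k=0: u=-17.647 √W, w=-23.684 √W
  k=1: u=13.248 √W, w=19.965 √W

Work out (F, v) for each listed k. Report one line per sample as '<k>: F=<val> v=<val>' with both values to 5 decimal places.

0: F=31.22361 v=-3.99562
1: F=-34.74059 v=3.21082

k=0: u−w=6.03700, u+w=-41.33100; √(b/2)=5.17204, √(2b)=10.34408; F=5.17204×6.037=31.22361, v=-41.33100/10.34408=-3.99562
k=1: u−w=-6.71700, u+w=33.21300; √(b/2)=5.17204, √(2b)=10.34408; F=5.17204×(-6.717)=-34.74059, v=33.21300/10.34408=3.21082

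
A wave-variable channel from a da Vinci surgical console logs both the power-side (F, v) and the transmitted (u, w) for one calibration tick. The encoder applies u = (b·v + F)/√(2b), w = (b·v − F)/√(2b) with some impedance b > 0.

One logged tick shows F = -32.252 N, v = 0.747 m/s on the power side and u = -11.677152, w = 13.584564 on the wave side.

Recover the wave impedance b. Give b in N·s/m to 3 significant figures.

b = 3.26 N·s/m

u + w = 1.907412;  u + w = √(2b)·v, so √(2b) = 1.907412/0.747 = 2.553430.
b = (√(2b))²/2 = 6.520003/2 = 3.260002.
(Check via u − w = 2F/√(2b): u − w = -25.261716, 2F/√(2b) = -25.261710.)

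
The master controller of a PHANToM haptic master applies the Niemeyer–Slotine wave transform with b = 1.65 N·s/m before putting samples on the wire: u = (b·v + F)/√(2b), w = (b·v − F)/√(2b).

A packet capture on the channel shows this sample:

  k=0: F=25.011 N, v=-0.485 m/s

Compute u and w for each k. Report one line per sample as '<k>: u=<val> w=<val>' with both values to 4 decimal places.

k=0: b·v=1.65×(-0.485)=-0.8002; √(2b)=1.8166; u=(-0.8002+25.011)/1.8166=13.3276, w=(-0.8002−25.011)/1.8166=-14.2086

0: u=13.3276 w=-14.2086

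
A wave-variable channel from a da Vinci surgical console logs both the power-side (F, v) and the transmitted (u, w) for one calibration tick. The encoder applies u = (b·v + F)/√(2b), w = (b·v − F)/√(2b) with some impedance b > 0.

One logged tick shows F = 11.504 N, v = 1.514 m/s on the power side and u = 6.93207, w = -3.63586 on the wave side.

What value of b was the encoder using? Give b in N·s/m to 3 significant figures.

u + w = 3.29621;  u + w = √(2b)·v, so √(2b) = 3.29621/1.514 = 2.17715.
b = (√(2b))²/2 = 4.74000/2 = 2.37000.
(Check via u − w = 2F/√(2b): u − w = 10.56793, 2F/√(2b) = 10.56793.)

b = 2.37 N·s/m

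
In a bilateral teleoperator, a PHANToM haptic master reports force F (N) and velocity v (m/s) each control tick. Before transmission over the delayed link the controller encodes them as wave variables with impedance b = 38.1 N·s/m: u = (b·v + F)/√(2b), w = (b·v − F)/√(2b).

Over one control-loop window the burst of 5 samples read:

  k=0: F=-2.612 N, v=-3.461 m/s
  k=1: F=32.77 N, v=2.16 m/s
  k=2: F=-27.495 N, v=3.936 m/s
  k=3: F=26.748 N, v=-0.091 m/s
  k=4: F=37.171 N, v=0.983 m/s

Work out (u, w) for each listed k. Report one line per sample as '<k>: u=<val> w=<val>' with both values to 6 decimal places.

k=0: b·v=38.1×(-3.461)=-131.864100; √(2b)=8.729261; u=(-131.864100+(-2.612))/8.729261=-15.405210, w=(-131.864100−(-2.612))/8.729261=-14.806763
k=1: b·v=38.1×2.16=82.296000; √(2b)=8.729261; u=(82.296000+32.77)/8.729261=13.181643, w=(82.296000−32.77)/8.729261=5.673562
k=2: b·v=38.1×3.936=149.961600; √(2b)=8.729261; u=(149.961600+(-27.495))/8.729261=14.029435, w=(149.961600−(-27.495))/8.729261=20.328937
k=3: b·v=38.1×(-0.091)=-3.467100; √(2b)=8.729261; u=(-3.467100+26.748)/8.729261=2.666995, w=(-3.467100−26.748)/8.729261=-3.461358
k=4: b·v=38.1×0.983=37.452300; √(2b)=8.729261; u=(37.452300+37.171)/8.729261=8.548639, w=(37.452300−37.171)/8.729261=0.032225

0: u=-15.405210 w=-14.806763
1: u=13.181643 w=5.673562
2: u=14.029435 w=20.328937
3: u=2.666995 w=-3.461358
4: u=8.548639 w=0.032225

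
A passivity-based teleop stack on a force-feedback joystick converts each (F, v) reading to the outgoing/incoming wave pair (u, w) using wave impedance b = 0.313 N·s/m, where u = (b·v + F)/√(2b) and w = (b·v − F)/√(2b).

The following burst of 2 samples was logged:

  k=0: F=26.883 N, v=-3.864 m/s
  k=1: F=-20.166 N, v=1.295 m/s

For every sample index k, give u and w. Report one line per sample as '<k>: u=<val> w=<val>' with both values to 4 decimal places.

k=0: b·v=0.313×(-3.864)=-1.2094; √(2b)=0.7912; u=(-1.2094+26.883)/0.7912=32.4488, w=(-1.2094−26.883)/0.7912=-35.5060
k=1: b·v=0.313×1.295=0.4053; √(2b)=0.7912; u=(0.4053+(-20.166))/0.7912=-24.9755, w=(0.4053−(-20.166))/0.7912=26.0001

0: u=32.4488 w=-35.5060
1: u=-24.9755 w=26.0001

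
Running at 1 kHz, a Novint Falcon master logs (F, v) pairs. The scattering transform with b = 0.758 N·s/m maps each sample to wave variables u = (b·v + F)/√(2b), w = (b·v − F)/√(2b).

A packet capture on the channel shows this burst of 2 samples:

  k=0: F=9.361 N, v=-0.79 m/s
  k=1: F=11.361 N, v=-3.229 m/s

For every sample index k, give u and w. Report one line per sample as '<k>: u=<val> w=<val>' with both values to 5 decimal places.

0: u=7.11644 w=-8.08913
1: u=7.23927 w=-11.21501

k=0: b·v=0.758×(-0.79)=-0.59882; √(2b)=1.23126; u=(-0.59882+9.361)/1.23126=7.11644, w=(-0.59882−9.361)/1.23126=-8.08913
k=1: b·v=0.758×(-3.229)=-2.44758; √(2b)=1.23126; u=(-2.44758+11.361)/1.23126=7.23927, w=(-2.44758−11.361)/1.23126=-11.21501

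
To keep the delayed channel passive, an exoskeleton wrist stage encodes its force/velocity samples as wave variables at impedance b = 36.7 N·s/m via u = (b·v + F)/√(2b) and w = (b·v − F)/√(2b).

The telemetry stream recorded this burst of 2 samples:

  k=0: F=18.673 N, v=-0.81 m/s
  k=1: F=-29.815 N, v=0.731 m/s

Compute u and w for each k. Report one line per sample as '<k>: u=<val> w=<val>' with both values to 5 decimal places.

0: u=-1.29024 w=-5.64934
1: u=-0.34868 w=6.61144

k=0: b·v=36.7×(-0.81)=-29.72700; √(2b)=8.56738; u=(-29.72700+18.673)/8.56738=-1.29024, w=(-29.72700−18.673)/8.56738=-5.64934
k=1: b·v=36.7×0.731=26.82770; √(2b)=8.56738; u=(26.82770+(-29.815))/8.56738=-0.34868, w=(26.82770−(-29.815))/8.56738=6.61144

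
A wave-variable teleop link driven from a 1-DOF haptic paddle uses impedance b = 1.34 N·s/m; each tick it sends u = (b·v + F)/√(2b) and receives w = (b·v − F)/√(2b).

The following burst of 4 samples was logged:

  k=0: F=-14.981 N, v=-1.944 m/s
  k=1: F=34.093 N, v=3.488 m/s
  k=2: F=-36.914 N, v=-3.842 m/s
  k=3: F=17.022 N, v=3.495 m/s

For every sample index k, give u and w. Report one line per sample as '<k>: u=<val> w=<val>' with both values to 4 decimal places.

0: u=-10.7423 w=7.5599
1: u=23.6807 w=-17.9706
2: u=-25.6936 w=19.4040
3: u=13.2586 w=-7.5371

k=0: b·v=1.34×(-1.944)=-2.6050; √(2b)=1.6371; u=(-2.6050+(-14.981))/1.6371=-10.7423, w=(-2.6050−(-14.981))/1.6371=7.5599
k=1: b·v=1.34×3.488=4.6739; √(2b)=1.6371; u=(4.6739+34.093)/1.6371=23.6807, w=(4.6739−34.093)/1.6371=-17.9706
k=2: b·v=1.34×(-3.842)=-5.1483; √(2b)=1.6371; u=(-5.1483+(-36.914))/1.6371=-25.6936, w=(-5.1483−(-36.914))/1.6371=19.4040
k=3: b·v=1.34×3.495=4.6833; √(2b)=1.6371; u=(4.6833+17.022)/1.6371=13.2586, w=(4.6833−17.022)/1.6371=-7.5371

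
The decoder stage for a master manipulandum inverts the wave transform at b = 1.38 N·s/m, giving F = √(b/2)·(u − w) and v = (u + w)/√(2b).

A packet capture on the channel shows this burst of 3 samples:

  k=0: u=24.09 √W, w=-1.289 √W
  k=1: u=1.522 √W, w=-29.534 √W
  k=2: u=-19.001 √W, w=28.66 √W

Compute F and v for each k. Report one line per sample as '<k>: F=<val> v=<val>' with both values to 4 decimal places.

0: F=21.0814 v=13.7246
1: F=25.7971 v=-16.8612
2: F=-39.5902 v=5.8140

k=0: u−w=25.3790, u+w=22.8010; √(b/2)=0.8307, √(2b)=1.6613; F=0.8307×25.379=21.0814, v=22.8010/1.6613=13.7246
k=1: u−w=31.0560, u+w=-28.0120; √(b/2)=0.8307, √(2b)=1.6613; F=0.8307×31.056=25.7971, v=-28.0120/1.6613=-16.8612
k=2: u−w=-47.6610, u+w=9.6590; √(b/2)=0.8307, √(2b)=1.6613; F=0.8307×(-47.661)=-39.5902, v=9.6590/1.6613=5.8140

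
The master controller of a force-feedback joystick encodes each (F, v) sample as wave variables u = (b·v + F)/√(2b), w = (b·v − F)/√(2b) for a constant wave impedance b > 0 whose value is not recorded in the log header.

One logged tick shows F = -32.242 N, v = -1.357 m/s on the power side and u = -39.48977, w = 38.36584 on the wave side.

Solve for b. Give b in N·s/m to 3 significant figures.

u + w = -1.1239;  u + w = √(2b)·v, so √(2b) = -1.1239/(-1.357) = 0.8282.
b = (√(2b))²/2 = 0.6860/2 = 0.3430.
(Check via u − w = 2F/√(2b): u − w = -77.8556, 2F/√(2b) = -77.8561.)

b = 0.343 N·s/m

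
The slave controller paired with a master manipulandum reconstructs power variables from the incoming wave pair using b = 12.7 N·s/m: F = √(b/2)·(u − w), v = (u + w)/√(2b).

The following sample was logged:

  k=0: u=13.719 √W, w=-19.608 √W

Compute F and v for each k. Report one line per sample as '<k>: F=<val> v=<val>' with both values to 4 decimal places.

k=0: u−w=33.3270, u+w=-5.8890; √(b/2)=2.5199, √(2b)=5.0398; F=2.5199×33.327=83.9814, v=-5.8890/5.0398=-1.1685

0: F=83.9814 v=-1.1685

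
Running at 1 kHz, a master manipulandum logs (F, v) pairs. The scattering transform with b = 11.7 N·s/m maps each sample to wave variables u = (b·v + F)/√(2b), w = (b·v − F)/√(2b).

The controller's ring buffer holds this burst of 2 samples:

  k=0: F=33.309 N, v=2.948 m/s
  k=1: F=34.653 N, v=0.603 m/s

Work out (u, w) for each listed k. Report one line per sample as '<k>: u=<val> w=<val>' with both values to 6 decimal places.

k=0: b·v=11.7×2.948=34.491600; √(2b)=4.837355; u=(34.491600+33.309)/4.837355=14.016049, w=(34.491600−33.309)/4.837355=0.244472
k=1: b·v=11.7×0.603=7.055100; √(2b)=4.837355; u=(7.055100+34.653)/4.837355=8.622089, w=(7.055100−34.653)/4.837355=-5.705164

0: u=14.016049 w=0.244472
1: u=8.622089 w=-5.705164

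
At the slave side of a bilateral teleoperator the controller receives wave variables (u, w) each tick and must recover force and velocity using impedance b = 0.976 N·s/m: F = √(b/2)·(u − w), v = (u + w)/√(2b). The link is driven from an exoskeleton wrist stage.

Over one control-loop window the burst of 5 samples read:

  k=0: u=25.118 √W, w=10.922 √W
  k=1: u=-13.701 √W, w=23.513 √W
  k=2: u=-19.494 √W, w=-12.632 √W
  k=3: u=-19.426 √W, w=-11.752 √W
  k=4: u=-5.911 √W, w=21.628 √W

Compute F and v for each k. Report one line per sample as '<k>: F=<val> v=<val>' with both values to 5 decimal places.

k=0: u−w=14.19600, u+w=36.04000; √(b/2)=0.69857, √(2b)=1.39714; F=0.69857×14.196=9.91690, v=36.04000/1.39714=25.79555
k=1: u−w=-37.21400, u+w=9.81200; √(b/2)=0.69857, √(2b)=1.39714; F=0.69857×(-37.214)=-25.99658, v=9.81200/1.39714=7.02292
k=2: u−w=-6.86200, u+w=-32.12600; √(b/2)=0.69857, √(2b)=1.39714; F=0.69857×(-6.862)=-4.79359, v=-32.12600/1.39714=-22.99412
k=3: u−w=-7.67400, u+w=-31.17800; √(b/2)=0.69857, √(2b)=1.39714; F=0.69857×(-7.674)=-5.36083, v=-31.17800/1.39714=-22.31559
k=4: u−w=-27.53900, u+w=15.71700; √(b/2)=0.69857, √(2b)=1.39714; F=0.69857×(-27.539)=-19.23792, v=15.71700/1.39714=11.24941

0: F=9.91690 v=25.79555
1: F=-25.99658 v=7.02292
2: F=-4.79359 v=-22.99412
3: F=-5.36083 v=-22.31559
4: F=-19.23792 v=11.24941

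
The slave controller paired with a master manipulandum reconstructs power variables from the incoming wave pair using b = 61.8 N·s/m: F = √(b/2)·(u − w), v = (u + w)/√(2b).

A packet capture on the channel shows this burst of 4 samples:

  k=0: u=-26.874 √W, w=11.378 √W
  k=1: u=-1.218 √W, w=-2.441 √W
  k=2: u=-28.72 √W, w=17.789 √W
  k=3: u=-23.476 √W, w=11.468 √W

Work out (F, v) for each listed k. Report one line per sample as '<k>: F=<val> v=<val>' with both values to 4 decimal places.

k=0: u−w=-38.2520, u+w=-15.4960; √(b/2)=5.5588, √(2b)=11.1176; F=5.5588×(-38.252)=-212.6343, v=-15.4960/11.1176=-1.3938
k=1: u−w=1.2230, u+w=-3.6590; √(b/2)=5.5588, √(2b)=11.1176; F=5.5588×1.223=6.7984, v=-3.6590/11.1176=-0.3291
k=2: u−w=-46.5090, u+w=-10.9310; √(b/2)=5.5588, √(2b)=11.1176; F=5.5588×(-46.509)=-258.5332, v=-10.9310/11.1176=-0.9832
k=3: u−w=-34.9440, u+w=-12.0080; √(b/2)=5.5588, √(2b)=11.1176; F=5.5588×(-34.944)=-194.2459, v=-12.0080/11.1176=-1.0801

0: F=-212.6343 v=-1.3938
1: F=6.7984 v=-0.3291
2: F=-258.5332 v=-0.9832
3: F=-194.2459 v=-1.0801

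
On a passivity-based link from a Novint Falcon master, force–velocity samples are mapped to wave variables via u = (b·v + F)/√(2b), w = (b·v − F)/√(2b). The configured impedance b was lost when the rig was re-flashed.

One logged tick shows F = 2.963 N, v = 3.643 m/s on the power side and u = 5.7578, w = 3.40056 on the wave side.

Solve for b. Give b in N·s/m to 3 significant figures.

u + w = 9.15836;  u + w = √(2b)·v, so √(2b) = 9.15836/3.643 = 2.51396.
b = (√(2b))²/2 = 6.32000/2 = 3.16000.
(Check via u − w = 2F/√(2b): u − w = 2.35724, 2F/√(2b) = 2.35724.)

b = 3.16 N·s/m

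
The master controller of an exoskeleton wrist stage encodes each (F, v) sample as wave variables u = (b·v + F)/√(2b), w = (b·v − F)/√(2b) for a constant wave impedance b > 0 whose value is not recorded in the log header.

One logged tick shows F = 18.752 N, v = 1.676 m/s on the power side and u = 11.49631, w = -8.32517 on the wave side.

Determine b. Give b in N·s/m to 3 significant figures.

b = 1.79 N·s/m

u + w = 3.17114;  u + w = √(2b)·v, so √(2b) = 3.17114/1.676 = 1.89209.
b = (√(2b))²/2 = 3.58000/2 = 1.79000.
(Check via u − w = 2F/√(2b): u − w = 19.82148, 2F/√(2b) = 19.82149.)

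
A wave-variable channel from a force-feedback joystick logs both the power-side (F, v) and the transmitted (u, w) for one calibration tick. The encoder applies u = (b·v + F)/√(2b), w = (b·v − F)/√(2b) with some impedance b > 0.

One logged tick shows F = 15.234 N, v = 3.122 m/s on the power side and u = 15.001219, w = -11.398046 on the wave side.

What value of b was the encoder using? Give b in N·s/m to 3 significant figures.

b = 0.666 N·s/m

u + w = 3.603173;  u + w = √(2b)·v, so √(2b) = 3.603173/3.122 = 1.154123.
b = (√(2b))²/2 = 1.332001/2 = 0.666000.
(Check via u − w = 2F/√(2b): u − w = 26.399265, 2F/√(2b) = 26.399259.)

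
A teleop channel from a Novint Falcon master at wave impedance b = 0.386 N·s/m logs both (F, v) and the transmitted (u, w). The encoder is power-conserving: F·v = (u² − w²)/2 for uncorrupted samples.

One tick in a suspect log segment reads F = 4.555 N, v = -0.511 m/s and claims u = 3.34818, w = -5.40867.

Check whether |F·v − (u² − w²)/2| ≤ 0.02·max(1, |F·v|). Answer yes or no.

F·v = 4.555×(-0.511) = -2.32760 W.
(u² − w²)/2 = (11.21031 − 29.25371)/2 = -9.02170 W.
|Δ| = 6.69410;  2% of max(1, |F·v|) = 0.04655.

no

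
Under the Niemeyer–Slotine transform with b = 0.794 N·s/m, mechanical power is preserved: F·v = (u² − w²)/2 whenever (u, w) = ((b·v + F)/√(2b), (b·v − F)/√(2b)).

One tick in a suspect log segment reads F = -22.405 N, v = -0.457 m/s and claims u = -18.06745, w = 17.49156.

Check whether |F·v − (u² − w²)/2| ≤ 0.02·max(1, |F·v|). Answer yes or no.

yes

F·v = (-22.405)×(-0.457) = 10.23909 W.
(u² − w²)/2 = (326.43275 − 305.95467)/2 = 10.23904 W.
|Δ| = 0.00005;  2% of max(1, |F·v|) = 0.20478.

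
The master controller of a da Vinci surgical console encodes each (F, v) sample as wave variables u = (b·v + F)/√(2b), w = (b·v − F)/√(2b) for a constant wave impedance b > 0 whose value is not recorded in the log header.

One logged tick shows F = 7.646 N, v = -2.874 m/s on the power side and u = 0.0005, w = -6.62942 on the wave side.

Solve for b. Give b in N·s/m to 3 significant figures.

u + w = -6.6289;  u + w = √(2b)·v, so √(2b) = -6.6289/(-2.874) = 2.3065.
b = (√(2b))²/2 = 5.3200/2 = 2.6600.
(Check via u − w = 2F/√(2b): u − w = 6.6299, 2F/√(2b) = 6.6299.)

b = 2.66 N·s/m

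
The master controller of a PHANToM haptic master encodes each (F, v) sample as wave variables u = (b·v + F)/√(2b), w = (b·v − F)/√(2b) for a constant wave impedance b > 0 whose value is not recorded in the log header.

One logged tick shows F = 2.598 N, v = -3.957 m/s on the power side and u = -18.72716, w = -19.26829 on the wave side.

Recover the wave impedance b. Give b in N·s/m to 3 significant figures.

b = 46.1 N·s/m

u + w = -37.99545;  u + w = √(2b)·v, so √(2b) = -37.99545/(-3.957) = 9.60208.
b = (√(2b))²/2 = 92.20003/2 = 46.10002.
(Check via u − w = 2F/√(2b): u − w = 0.54113, 2F/√(2b) = 0.54113.)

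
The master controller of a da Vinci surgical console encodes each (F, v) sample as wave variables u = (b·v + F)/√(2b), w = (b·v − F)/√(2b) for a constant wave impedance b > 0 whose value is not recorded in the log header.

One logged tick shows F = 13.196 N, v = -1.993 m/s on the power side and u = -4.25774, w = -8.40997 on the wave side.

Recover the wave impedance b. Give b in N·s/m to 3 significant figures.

b = 20.2 N·s/m

u + w = -12.66771;  u + w = √(2b)·v, so √(2b) = -12.66771/(-1.993) = 6.35610.
b = (√(2b))²/2 = 40.40002/2 = 20.20001.
(Check via u − w = 2F/√(2b): u − w = 4.15223, 2F/√(2b) = 4.15223.)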